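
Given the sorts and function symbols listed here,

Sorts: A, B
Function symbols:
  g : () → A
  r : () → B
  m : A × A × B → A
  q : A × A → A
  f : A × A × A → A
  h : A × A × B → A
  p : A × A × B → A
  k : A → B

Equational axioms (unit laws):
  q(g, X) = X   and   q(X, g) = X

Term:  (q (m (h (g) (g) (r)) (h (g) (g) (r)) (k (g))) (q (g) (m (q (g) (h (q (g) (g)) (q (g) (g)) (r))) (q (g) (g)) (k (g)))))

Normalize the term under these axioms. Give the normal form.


normal form = (q (m (h (g) (g) (r)) (h (g) (g) (r)) (k (g))) (m (h (g) (g) (r)) (g) (k (g))))

1. (q (m (h (g) (g) (r)) (h (g) (g) (r)) (k (g))) (q (g) (m (q (g) (h (q (g) (g)) (q (g) (g)) (r))) (q (g) (g)) (k (g)))))  →  (q (m (h (g) (g) (r)) (h (g) (g) (r)) (k (g))) (m (q (g) (h (q (g) (g)) (q (g) (g)) (r))) (q (g) (g)) (k (g))))
2. (q (m (h (g) (g) (r)) (h (g) (g) (r)) (k (g))) (m (q (g) (h (q (g) (g)) (q (g) (g)) (r))) (q (g) (g)) (k (g))))  →  (q (m (h (g) (g) (r)) (h (g) (g) (r)) (k (g))) (m (h (q (g) (g)) (q (g) (g)) (r)) (q (g) (g)) (k (g))))
3. (q (m (h (g) (g) (r)) (h (g) (g) (r)) (k (g))) (m (h (q (g) (g)) (q (g) (g)) (r)) (q (g) (g)) (k (g))))  →  (q (m (h (g) (g) (r)) (h (g) (g) (r)) (k (g))) (m (h (g) (q (g) (g)) (r)) (q (g) (g)) (k (g))))
4. (q (m (h (g) (g) (r)) (h (g) (g) (r)) (k (g))) (m (h (g) (q (g) (g)) (r)) (q (g) (g)) (k (g))))  →  (q (m (h (g) (g) (r)) (h (g) (g) (r)) (k (g))) (m (h (g) (g) (r)) (q (g) (g)) (k (g))))
5. (q (m (h (g) (g) (r)) (h (g) (g) (r)) (k (g))) (m (h (g) (g) (r)) (q (g) (g)) (k (g))))  →  (q (m (h (g) (g) (r)) (h (g) (g) (r)) (k (g))) (m (h (g) (g) (r)) (g) (k (g))))


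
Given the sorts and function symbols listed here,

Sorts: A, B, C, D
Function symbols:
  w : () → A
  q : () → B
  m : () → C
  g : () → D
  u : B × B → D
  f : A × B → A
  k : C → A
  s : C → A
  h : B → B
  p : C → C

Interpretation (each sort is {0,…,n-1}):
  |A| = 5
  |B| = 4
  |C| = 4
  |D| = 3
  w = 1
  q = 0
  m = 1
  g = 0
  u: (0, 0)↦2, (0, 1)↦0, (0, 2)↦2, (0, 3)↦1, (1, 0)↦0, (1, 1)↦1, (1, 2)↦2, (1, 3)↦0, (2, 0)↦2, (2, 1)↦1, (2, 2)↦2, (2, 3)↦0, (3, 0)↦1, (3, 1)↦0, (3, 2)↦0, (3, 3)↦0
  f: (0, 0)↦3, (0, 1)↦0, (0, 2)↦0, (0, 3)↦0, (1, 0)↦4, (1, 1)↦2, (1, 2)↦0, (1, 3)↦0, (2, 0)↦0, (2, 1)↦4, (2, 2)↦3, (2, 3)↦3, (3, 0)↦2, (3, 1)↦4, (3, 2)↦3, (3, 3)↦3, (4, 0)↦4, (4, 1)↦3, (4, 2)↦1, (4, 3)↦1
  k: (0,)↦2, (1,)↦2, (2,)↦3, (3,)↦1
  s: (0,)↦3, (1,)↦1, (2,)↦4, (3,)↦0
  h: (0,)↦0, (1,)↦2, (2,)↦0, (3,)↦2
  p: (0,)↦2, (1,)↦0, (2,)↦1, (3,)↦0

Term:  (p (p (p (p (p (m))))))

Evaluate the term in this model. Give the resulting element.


value = 2

  m = 1
  (p (m)) = p(1,) = 0
  (p (p (m))) = p(0,) = 2
  (p (p (p (m)))) = p(2,) = 1
  (p (p (p (p (m))))) = p(1,) = 0
  (p (p (p (p (p (m)))))) = p(0,) = 2


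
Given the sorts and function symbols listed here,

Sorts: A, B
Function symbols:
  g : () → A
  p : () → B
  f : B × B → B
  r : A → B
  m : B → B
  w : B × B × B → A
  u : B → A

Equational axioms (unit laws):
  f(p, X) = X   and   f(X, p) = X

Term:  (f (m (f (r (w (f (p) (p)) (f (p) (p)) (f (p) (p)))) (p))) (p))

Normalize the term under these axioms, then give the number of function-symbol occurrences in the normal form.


1. (f (m (f (r (w (f (p) (p)) (f (p) (p)) (f (p) (p)))) (p))) (p))  →  (m (f (r (w (f (p) (p)) (f (p) (p)) (f (p) (p)))) (p)))
2. (m (f (r (w (f (p) (p)) (f (p) (p)) (f (p) (p)))) (p)))  →  (m (r (w (f (p) (p)) (f (p) (p)) (f (p) (p)))))
3. (m (r (w (f (p) (p)) (f (p) (p)) (f (p) (p)))))  →  (m (r (w (p) (f (p) (p)) (f (p) (p)))))
4. (m (r (w (p) (f (p) (p)) (f (p) (p)))))  →  (m (r (w (p) (p) (f (p) (p)))))
5. (m (r (w (p) (p) (f (p) (p)))))  →  (m (r (w (p) (p) (p))))
normal form: (m (r (w (p) (p) (p))))

size = 6


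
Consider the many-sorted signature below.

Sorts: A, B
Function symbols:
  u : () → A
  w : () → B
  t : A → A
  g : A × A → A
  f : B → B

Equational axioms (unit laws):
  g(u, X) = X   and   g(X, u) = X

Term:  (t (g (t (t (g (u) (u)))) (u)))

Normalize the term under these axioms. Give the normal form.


1. (t (g (t (t (g (u) (u)))) (u)))  →  (t (t (t (g (u) (u)))))
2. (t (t (t (g (u) (u)))))  →  (t (t (t (u))))

normal form = (t (t (t (u))))


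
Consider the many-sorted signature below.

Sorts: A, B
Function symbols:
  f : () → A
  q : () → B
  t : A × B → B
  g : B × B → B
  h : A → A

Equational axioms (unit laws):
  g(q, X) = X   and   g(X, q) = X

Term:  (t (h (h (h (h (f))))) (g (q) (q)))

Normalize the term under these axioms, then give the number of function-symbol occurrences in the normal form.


1. (t (h (h (h (h (f))))) (g (q) (q)))  →  (t (h (h (h (h (f))))) (q))
normal form: (t (h (h (h (h (f))))) (q))

size = 7


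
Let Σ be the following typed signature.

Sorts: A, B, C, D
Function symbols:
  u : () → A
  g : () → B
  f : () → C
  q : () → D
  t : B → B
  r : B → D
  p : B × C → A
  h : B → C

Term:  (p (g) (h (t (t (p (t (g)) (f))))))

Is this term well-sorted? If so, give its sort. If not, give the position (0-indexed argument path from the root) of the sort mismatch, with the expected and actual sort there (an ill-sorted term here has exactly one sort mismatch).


ill-sorted at position [1, 0, 0, 0]: expected B, got A

  (g) : B
            (g) : B
          (t (g)) : B
          (f) : C
        (p (t (g)) (f)) : A
      (t (p (t (g)) (f))) : ✗ arg 0 at [1, 0, 0, 0] has sort A, expected B


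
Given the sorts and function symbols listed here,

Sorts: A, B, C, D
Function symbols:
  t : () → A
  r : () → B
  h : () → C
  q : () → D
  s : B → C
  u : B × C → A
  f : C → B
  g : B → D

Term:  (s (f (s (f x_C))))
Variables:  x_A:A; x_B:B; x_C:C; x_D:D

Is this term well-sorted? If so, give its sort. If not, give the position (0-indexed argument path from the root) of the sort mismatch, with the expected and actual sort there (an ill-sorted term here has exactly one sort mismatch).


        x_C : C
      (f x_C) : B
    (s (f x_C)) : C
  (f (s (f x_C))) : B
(s (f (s (f x_C)))) : C

well-sorted; sort = C


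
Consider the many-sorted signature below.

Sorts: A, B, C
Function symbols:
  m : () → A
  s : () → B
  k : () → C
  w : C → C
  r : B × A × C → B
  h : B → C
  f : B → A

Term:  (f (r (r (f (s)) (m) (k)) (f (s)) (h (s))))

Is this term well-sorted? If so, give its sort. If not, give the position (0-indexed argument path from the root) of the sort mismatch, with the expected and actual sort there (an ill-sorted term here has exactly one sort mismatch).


ill-sorted at position [0, 0, 0]: expected B, got A

        (s) : B
      (f (s)) : A
      (m) : A
      (k) : C
    (r (f (s)) (m) (k)) : ✗ arg 0 at [0, 0, 0] has sort A, expected B
      (s) : B
    (f (s)) : A
      (s) : B
    (h (s)) : C


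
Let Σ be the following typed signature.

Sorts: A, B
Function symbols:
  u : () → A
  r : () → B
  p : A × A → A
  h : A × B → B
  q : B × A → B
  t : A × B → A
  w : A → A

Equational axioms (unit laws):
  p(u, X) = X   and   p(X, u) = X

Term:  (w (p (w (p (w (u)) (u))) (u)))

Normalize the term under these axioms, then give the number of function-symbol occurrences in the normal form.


size = 4

1. (w (p (w (p (w (u)) (u))) (u)))  →  (w (w (p (w (u)) (u))))
2. (w (w (p (w (u)) (u))))  →  (w (w (w (u))))
normal form: (w (w (w (u))))


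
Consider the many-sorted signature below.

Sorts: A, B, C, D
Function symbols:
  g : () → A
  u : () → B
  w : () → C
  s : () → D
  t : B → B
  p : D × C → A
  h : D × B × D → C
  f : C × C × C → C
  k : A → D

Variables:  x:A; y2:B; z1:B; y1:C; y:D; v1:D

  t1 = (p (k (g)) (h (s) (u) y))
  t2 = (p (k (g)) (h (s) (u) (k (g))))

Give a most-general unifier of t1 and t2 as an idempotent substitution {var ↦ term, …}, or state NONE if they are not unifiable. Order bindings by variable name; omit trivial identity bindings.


{y ↦ (k (g))}


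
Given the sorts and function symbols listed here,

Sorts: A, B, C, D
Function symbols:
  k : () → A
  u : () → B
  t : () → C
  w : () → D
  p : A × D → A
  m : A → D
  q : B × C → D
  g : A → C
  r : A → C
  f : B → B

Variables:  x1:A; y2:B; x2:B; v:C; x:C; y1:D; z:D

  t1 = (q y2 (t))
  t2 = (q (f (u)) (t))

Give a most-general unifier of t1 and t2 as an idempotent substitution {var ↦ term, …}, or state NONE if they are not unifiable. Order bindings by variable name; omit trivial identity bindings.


{y2 ↦ (f (u))}


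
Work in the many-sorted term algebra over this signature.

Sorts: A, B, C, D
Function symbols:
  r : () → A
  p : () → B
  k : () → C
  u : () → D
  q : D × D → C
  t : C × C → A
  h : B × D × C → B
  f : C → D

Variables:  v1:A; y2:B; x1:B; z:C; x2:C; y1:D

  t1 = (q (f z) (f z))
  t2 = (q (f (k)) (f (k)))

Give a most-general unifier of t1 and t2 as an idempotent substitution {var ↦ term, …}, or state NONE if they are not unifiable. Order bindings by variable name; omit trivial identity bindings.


{z ↦ (k)}


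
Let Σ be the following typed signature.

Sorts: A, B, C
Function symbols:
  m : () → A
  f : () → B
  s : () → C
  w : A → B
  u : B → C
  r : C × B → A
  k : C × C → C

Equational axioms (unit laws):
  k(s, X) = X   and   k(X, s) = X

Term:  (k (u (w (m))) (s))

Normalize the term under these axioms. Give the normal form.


1. (k (u (w (m))) (s))  →  (u (w (m)))

normal form = (u (w (m)))


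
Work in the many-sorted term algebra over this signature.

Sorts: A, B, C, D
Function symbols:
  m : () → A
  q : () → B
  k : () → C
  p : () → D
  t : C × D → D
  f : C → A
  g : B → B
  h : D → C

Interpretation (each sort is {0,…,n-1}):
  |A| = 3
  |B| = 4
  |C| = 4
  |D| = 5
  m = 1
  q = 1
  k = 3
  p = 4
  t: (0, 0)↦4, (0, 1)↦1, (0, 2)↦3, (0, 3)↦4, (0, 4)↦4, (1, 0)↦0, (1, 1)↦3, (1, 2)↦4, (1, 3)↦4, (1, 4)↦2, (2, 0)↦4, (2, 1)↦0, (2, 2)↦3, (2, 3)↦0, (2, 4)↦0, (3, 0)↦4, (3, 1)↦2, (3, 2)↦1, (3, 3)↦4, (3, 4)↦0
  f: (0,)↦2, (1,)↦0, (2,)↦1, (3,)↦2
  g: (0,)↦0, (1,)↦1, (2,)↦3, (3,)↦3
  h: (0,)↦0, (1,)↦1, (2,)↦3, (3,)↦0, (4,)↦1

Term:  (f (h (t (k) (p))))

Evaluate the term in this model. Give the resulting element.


  k = 3
  p = 4
  (t (k) (p)) = t(3, 4) = 0
  (h (t (k) (p))) = h(0,) = 0
  (f (h (t (k) (p)))) = f(0,) = 2

value = 2


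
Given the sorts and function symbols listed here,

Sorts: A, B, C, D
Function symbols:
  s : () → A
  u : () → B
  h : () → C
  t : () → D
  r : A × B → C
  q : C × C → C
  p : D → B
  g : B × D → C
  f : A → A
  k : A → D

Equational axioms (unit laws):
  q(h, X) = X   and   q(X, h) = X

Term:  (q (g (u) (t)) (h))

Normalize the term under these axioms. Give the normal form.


1. (q (g (u) (t)) (h))  →  (g (u) (t))

normal form = (g (u) (t))


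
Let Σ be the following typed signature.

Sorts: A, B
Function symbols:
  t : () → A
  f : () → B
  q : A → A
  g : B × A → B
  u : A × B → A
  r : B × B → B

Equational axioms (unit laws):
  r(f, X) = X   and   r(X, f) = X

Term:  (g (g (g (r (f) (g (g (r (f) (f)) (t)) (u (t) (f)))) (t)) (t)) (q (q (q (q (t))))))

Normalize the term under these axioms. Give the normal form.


normal form = (g (g (g (g (g (f) (t)) (u (t) (f))) (t)) (t)) (q (q (q (q (t))))))

1. (g (g (g (r (f) (g (g (r (f) (f)) (t)) (u (t) (f)))) (t)) (t)) (q (q (q (q (t))))))  →  (g (g (g (g (g (r (f) (f)) (t)) (u (t) (f))) (t)) (t)) (q (q (q (q (t))))))
2. (g (g (g (g (g (r (f) (f)) (t)) (u (t) (f))) (t)) (t)) (q (q (q (q (t))))))  →  (g (g (g (g (g (f) (t)) (u (t) (f))) (t)) (t)) (q (q (q (q (t))))))


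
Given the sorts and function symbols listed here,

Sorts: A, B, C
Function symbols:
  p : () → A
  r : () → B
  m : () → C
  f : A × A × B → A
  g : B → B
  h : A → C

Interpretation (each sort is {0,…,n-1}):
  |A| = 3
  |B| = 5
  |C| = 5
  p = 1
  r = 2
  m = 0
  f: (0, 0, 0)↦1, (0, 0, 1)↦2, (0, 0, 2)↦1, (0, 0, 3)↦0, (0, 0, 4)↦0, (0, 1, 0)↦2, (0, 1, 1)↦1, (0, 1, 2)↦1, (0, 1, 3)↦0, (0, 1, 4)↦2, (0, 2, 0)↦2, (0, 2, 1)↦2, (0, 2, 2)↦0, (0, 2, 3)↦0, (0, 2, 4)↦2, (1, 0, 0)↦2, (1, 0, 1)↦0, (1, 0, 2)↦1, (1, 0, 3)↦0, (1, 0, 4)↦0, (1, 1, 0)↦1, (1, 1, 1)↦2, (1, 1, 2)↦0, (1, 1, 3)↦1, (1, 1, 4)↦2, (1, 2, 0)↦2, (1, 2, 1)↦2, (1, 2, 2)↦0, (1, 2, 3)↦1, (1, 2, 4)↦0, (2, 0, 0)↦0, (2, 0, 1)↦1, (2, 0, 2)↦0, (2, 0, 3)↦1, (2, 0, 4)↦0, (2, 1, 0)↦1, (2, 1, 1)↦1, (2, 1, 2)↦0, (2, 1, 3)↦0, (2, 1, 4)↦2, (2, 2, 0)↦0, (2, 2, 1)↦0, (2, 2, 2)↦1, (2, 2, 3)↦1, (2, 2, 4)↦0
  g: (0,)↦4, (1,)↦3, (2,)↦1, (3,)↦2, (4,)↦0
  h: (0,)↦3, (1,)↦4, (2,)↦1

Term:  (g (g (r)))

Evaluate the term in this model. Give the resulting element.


  r = 2
  (g (r)) = g(2,) = 1
  (g (g (r))) = g(1,) = 3

value = 3


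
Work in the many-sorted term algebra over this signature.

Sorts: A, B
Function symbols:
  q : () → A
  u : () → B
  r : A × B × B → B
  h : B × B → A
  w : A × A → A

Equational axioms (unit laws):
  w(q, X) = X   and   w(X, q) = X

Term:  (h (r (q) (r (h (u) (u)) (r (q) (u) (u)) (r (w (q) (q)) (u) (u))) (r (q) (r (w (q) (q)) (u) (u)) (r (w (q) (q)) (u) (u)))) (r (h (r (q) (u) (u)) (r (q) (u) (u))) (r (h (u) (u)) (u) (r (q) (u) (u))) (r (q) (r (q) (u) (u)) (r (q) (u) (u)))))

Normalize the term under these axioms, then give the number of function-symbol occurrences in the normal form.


size = 54

1. (h (r (q) (r (h (u) (u)) (r (q) (u) (u)) (r (w (q) (q)) (u) (u))) (r (q) (r (w (q) (q)) (u) (u)) (r (w (q) (q)) (u) (u)))) (r (h (r (q) (u) (u)) (r (q) (u) (u))) (r (h (u) (u)) (u) (r (q) (u) (u))) (r (q) (r (q) (u) (u)) (r (q) (u) (u)))))  →  (h (r (q) (r (h (u) (u)) (r (q) (u) (u)) (r (q) (u) (u))) (r (q) (r (w (q) (q)) (u) (u)) (r (w (q) (q)) (u) (u)))) (r (h (r (q) (u) (u)) (r (q) (u) (u))) (r (h (u) (u)) (u) (r (q) (u) (u))) (r (q) (r (q) (u) (u)) (r (q) (u) (u)))))
2. (h (r (q) (r (h (u) (u)) (r (q) (u) (u)) (r (q) (u) (u))) (r (q) (r (w (q) (q)) (u) (u)) (r (w (q) (q)) (u) (u)))) (r (h (r (q) (u) (u)) (r (q) (u) (u))) (r (h (u) (u)) (u) (r (q) (u) (u))) (r (q) (r (q) (u) (u)) (r (q) (u) (u)))))  →  (h (r (q) (r (h (u) (u)) (r (q) (u) (u)) (r (q) (u) (u))) (r (q) (r (q) (u) (u)) (r (w (q) (q)) (u) (u)))) (r (h (r (q) (u) (u)) (r (q) (u) (u))) (r (h (u) (u)) (u) (r (q) (u) (u))) (r (q) (r (q) (u) (u)) (r (q) (u) (u)))))
3. (h (r (q) (r (h (u) (u)) (r (q) (u) (u)) (r (q) (u) (u))) (r (q) (r (q) (u) (u)) (r (w (q) (q)) (u) (u)))) (r (h (r (q) (u) (u)) (r (q) (u) (u))) (r (h (u) (u)) (u) (r (q) (u) (u))) (r (q) (r (q) (u) (u)) (r (q) (u) (u)))))  →  (h (r (q) (r (h (u) (u)) (r (q) (u) (u)) (r (q) (u) (u))) (r (q) (r (q) (u) (u)) (r (q) (u) (u)))) (r (h (r (q) (u) (u)) (r (q) (u) (u))) (r (h (u) (u)) (u) (r (q) (u) (u))) (r (q) (r (q) (u) (u)) (r (q) (u) (u)))))
normal form: (h (r (q) (r (h (u) (u)) (r (q) (u) (u)) (r (q) (u) (u))) (r (q) (r (q) (u) (u)) (r (q) (u) (u)))) (r (h (r (q) (u) (u)) (r (q) (u) (u))) (r (h (u) (u)) (u) (r (q) (u) (u))) (r (q) (r (q) (u) (u)) (r (q) (u) (u)))))


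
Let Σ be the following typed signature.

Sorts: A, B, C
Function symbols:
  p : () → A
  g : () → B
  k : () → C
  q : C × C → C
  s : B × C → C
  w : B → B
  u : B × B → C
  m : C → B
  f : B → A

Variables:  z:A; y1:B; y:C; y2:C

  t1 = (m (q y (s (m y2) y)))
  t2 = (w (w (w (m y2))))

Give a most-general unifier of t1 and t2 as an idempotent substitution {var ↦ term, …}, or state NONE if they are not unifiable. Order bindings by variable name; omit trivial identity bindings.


NONE (not unifiable)

head clash or occurs-check failure — not unifiable


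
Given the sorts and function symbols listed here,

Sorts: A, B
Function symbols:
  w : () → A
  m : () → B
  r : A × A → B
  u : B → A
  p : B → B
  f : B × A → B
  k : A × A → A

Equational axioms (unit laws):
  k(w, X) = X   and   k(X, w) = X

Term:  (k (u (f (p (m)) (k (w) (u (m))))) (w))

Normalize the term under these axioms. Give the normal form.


1. (k (u (f (p (m)) (k (w) (u (m))))) (w))  →  (u (f (p (m)) (k (w) (u (m)))))
2. (u (f (p (m)) (k (w) (u (m)))))  →  (u (f (p (m)) (u (m))))

normal form = (u (f (p (m)) (u (m))))


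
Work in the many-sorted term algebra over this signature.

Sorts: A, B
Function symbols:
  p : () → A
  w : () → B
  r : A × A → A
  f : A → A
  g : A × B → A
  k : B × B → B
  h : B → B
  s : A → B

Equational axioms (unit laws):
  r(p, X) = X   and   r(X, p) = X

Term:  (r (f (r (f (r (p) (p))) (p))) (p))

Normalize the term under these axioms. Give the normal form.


1. (r (f (r (f (r (p) (p))) (p))) (p))  →  (f (r (f (r (p) (p))) (p)))
2. (f (r (f (r (p) (p))) (p)))  →  (f (f (r (p) (p))))
3. (f (f (r (p) (p))))  →  (f (f (p)))

normal form = (f (f (p)))


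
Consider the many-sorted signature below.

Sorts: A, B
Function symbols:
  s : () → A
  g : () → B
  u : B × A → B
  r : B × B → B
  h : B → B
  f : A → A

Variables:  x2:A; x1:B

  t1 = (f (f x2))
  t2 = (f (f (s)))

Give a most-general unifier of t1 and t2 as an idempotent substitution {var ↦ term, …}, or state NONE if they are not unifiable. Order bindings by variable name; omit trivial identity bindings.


{x2 ↦ (s)}


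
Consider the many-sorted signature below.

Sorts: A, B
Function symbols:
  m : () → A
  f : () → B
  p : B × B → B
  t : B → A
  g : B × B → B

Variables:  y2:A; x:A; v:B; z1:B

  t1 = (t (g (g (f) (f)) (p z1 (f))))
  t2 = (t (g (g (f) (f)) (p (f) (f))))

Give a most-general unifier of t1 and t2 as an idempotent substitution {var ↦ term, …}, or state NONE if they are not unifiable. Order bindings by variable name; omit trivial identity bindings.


{z1 ↦ (f)}


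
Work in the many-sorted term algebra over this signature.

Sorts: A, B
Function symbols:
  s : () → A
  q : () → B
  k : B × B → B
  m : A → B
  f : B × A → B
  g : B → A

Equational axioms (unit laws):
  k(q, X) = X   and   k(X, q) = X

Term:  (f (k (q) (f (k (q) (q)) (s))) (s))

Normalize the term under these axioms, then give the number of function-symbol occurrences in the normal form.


1. (f (k (q) (f (k (q) (q)) (s))) (s))  →  (f (f (k (q) (q)) (s)) (s))
2. (f (f (k (q) (q)) (s)) (s))  →  (f (f (q) (s)) (s))
normal form: (f (f (q) (s)) (s))

size = 5


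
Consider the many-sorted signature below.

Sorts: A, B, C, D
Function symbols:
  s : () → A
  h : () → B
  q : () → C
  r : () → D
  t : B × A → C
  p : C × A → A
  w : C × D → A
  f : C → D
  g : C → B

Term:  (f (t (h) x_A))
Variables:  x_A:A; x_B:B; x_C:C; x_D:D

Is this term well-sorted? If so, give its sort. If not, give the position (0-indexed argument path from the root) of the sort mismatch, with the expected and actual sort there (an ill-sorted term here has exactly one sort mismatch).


    (h) : B
    x_A : A
  (t (h) x_A) : C
(f (t (h) x_A)) : D

well-sorted; sort = D


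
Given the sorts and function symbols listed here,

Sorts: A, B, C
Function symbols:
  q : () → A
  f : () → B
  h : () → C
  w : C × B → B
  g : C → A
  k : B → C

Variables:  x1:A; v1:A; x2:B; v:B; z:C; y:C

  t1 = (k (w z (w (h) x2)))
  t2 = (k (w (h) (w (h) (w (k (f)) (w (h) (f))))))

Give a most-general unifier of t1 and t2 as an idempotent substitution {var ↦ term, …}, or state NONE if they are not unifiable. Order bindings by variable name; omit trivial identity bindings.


{x2 ↦ (w (k (f)) (w (h) (f))), z ↦ (h)}


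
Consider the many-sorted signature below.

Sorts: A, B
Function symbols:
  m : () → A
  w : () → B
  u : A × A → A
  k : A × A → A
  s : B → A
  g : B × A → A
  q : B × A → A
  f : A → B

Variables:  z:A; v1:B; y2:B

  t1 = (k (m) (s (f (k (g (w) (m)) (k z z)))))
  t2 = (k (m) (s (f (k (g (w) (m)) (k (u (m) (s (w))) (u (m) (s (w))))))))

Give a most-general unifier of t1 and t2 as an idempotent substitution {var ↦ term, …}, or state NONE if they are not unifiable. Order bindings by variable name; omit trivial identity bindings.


{z ↦ (u (m) (s (w)))}


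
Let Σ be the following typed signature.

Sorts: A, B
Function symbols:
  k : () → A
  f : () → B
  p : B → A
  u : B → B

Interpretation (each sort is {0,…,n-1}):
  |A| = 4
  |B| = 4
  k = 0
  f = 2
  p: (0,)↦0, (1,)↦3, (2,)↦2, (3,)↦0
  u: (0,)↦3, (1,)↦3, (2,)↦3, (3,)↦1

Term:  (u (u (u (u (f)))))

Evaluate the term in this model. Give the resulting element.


value = 1

  f = 2
  (u (f)) = u(2,) = 3
  (u (u (f))) = u(3,) = 1
  (u (u (u (f)))) = u(1,) = 3
  (u (u (u (u (f))))) = u(3,) = 1


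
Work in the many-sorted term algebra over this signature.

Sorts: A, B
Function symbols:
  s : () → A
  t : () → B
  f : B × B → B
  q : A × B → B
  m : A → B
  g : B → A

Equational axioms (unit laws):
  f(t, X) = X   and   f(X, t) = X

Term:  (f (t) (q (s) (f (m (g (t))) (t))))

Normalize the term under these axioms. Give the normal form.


normal form = (q (s) (m (g (t))))

1. (f (t) (q (s) (f (m (g (t))) (t))))  →  (q (s) (f (m (g (t))) (t)))
2. (q (s) (f (m (g (t))) (t)))  →  (q (s) (m (g (t))))


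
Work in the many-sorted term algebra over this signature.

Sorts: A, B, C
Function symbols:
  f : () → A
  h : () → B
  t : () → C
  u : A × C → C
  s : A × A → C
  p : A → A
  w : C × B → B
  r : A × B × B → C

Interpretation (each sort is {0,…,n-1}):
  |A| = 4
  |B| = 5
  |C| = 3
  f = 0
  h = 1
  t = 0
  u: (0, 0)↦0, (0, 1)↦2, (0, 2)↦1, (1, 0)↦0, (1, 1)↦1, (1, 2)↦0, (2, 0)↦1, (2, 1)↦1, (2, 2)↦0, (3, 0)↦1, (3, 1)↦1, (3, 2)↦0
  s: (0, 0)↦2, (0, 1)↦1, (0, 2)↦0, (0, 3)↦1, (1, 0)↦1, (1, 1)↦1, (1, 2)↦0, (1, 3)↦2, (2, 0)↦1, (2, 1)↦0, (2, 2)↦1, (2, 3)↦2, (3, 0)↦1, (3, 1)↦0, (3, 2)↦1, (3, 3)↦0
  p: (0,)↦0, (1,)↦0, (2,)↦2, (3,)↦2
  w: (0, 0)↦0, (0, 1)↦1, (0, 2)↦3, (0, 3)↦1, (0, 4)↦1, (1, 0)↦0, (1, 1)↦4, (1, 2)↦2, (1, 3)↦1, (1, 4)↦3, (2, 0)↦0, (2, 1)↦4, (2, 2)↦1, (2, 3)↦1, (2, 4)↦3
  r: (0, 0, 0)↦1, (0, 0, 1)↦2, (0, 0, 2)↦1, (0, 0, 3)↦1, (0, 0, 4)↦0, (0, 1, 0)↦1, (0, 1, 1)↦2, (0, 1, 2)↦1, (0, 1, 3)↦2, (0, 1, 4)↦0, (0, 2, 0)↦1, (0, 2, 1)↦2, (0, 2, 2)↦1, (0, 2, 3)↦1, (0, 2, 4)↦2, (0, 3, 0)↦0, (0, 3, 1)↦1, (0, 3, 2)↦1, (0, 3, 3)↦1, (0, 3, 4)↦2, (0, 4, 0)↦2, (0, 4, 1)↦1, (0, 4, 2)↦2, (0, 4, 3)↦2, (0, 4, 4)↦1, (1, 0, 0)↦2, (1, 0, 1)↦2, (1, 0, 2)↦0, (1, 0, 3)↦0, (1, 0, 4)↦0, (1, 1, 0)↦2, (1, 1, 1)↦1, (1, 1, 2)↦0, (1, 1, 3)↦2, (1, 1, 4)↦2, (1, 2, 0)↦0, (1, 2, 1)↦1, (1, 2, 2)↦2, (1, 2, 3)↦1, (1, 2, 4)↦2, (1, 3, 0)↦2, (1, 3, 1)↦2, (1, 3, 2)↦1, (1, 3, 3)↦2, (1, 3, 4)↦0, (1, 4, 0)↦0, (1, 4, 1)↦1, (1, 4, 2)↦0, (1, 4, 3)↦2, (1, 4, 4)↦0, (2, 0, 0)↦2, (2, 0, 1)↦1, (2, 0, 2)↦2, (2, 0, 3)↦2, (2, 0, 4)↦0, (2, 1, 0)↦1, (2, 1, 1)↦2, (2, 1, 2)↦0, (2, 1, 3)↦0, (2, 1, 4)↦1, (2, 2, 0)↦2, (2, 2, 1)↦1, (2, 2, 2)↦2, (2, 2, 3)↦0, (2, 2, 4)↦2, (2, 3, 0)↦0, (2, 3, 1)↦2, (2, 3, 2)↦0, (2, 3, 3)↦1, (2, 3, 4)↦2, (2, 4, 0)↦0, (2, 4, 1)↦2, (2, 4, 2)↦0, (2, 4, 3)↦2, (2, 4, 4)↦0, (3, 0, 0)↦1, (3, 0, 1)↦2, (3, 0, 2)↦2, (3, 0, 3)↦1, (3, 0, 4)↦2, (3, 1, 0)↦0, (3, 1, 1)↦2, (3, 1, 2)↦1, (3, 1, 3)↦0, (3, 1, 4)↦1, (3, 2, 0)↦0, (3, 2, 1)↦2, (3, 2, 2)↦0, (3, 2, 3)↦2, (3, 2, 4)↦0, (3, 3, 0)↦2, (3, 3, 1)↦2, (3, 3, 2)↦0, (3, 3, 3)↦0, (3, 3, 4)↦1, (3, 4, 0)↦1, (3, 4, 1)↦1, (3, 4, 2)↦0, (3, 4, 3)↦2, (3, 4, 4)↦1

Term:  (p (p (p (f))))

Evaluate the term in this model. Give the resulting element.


value = 0

  f = 0
  (p (f)) = p(0,) = 0
  (p (p (f))) = p(0,) = 0
  (p (p (p (f)))) = p(0,) = 0


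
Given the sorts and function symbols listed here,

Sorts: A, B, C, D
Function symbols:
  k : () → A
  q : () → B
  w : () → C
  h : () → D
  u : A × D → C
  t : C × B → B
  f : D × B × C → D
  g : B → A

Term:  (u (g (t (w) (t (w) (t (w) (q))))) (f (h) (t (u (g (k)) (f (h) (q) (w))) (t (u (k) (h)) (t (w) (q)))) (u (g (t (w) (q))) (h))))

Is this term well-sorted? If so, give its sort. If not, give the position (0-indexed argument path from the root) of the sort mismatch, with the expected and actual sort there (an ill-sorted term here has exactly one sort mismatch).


ill-sorted at position [1, 1, 0, 0, 0]: expected B, got A

      (w) : C
        (w) : C
          (w) : C
          (q) : B
        (t (w) (q)) : B
      (t (w) (t (w) (q))) : B
    (t (w) (t (w) (t (w) (q)))) : B
  (g (t (w) (t (w) (t (w) (q))))) : A
    (h) : D
          (k) : A
        (g (k)) : ✗ arg 0 at [1, 1, 0, 0, 0] has sort A, expected B
          (h) : D
          (q) : B
          (w) : C
        (f (h) (q) (w)) : D
          (k) : A
          (h) : D
        (u (k) (h)) : C
          (w) : C
          (q) : B
        (t (w) (q)) : B
      (t (u (k) (h)) (t (w) (q))) : B
          (w) : C
          (q) : B
        (t (w) (q)) : B
      (g (t (w) (q))) : A
      (h) : D
    (u (g (t (w) (q))) (h)) : C


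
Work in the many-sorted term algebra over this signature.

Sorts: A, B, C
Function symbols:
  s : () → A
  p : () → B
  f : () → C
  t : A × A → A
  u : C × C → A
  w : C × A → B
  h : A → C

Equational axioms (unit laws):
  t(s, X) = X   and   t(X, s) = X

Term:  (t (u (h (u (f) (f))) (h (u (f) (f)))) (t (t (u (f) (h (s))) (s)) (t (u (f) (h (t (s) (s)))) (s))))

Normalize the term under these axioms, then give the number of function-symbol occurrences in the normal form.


size = 19

1. (t (u (h (u (f) (f))) (h (u (f) (f)))) (t (t (u (f) (h (s))) (s)) (t (u (f) (h (t (s) (s)))) (s))))  →  (t (u (h (u (f) (f))) (h (u (f) (f)))) (t (u (f) (h (s))) (t (u (f) (h (t (s) (s)))) (s))))
2. (t (u (h (u (f) (f))) (h (u (f) (f)))) (t (u (f) (h (s))) (t (u (f) (h (t (s) (s)))) (s))))  →  (t (u (h (u (f) (f))) (h (u (f) (f)))) (t (u (f) (h (s))) (u (f) (h (t (s) (s))))))
3. (t (u (h (u (f) (f))) (h (u (f) (f)))) (t (u (f) (h (s))) (u (f) (h (t (s) (s))))))  →  (t (u (h (u (f) (f))) (h (u (f) (f)))) (t (u (f) (h (s))) (u (f) (h (s)))))
normal form: (t (u (h (u (f) (f))) (h (u (f) (f)))) (t (u (f) (h (s))) (u (f) (h (s)))))


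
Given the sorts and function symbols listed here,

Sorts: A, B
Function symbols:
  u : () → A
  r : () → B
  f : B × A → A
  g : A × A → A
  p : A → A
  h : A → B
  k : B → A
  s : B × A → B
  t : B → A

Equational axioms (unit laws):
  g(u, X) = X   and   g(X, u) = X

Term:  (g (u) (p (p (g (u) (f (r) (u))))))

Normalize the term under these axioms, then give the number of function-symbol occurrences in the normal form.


1. (g (u) (p (p (g (u) (f (r) (u))))))  →  (p (p (g (u) (f (r) (u)))))
2. (p (p (g (u) (f (r) (u)))))  →  (p (p (f (r) (u))))
normal form: (p (p (f (r) (u))))

size = 5


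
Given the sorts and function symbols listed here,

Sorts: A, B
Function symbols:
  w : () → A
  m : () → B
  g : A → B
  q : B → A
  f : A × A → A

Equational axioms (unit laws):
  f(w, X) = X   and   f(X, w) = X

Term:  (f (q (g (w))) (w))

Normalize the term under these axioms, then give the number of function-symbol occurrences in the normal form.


size = 3

1. (f (q (g (w))) (w))  →  (q (g (w)))
normal form: (q (g (w)))


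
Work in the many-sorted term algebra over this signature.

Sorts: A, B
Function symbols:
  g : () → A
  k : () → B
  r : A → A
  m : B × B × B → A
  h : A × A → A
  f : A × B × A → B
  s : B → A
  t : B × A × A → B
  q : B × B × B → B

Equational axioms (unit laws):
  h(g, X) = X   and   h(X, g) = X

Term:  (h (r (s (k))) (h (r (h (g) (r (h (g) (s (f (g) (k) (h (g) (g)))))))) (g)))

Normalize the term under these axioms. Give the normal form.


1. (h (r (s (k))) (h (r (h (g) (r (h (g) (s (f (g) (k) (h (g) (g)))))))) (g)))  →  (h (r (s (k))) (r (h (g) (r (h (g) (s (f (g) (k) (h (g) (g)))))))))
2. (h (r (s (k))) (r (h (g) (r (h (g) (s (f (g) (k) (h (g) (g)))))))))  →  (h (r (s (k))) (r (r (h (g) (s (f (g) (k) (h (g) (g))))))))
3. (h (r (s (k))) (r (r (h (g) (s (f (g) (k) (h (g) (g))))))))  →  (h (r (s (k))) (r (r (s (f (g) (k) (h (g) (g)))))))
4. (h (r (s (k))) (r (r (s (f (g) (k) (h (g) (g)))))))  →  (h (r (s (k))) (r (r (s (f (g) (k) (g))))))

normal form = (h (r (s (k))) (r (r (s (f (g) (k) (g))))))


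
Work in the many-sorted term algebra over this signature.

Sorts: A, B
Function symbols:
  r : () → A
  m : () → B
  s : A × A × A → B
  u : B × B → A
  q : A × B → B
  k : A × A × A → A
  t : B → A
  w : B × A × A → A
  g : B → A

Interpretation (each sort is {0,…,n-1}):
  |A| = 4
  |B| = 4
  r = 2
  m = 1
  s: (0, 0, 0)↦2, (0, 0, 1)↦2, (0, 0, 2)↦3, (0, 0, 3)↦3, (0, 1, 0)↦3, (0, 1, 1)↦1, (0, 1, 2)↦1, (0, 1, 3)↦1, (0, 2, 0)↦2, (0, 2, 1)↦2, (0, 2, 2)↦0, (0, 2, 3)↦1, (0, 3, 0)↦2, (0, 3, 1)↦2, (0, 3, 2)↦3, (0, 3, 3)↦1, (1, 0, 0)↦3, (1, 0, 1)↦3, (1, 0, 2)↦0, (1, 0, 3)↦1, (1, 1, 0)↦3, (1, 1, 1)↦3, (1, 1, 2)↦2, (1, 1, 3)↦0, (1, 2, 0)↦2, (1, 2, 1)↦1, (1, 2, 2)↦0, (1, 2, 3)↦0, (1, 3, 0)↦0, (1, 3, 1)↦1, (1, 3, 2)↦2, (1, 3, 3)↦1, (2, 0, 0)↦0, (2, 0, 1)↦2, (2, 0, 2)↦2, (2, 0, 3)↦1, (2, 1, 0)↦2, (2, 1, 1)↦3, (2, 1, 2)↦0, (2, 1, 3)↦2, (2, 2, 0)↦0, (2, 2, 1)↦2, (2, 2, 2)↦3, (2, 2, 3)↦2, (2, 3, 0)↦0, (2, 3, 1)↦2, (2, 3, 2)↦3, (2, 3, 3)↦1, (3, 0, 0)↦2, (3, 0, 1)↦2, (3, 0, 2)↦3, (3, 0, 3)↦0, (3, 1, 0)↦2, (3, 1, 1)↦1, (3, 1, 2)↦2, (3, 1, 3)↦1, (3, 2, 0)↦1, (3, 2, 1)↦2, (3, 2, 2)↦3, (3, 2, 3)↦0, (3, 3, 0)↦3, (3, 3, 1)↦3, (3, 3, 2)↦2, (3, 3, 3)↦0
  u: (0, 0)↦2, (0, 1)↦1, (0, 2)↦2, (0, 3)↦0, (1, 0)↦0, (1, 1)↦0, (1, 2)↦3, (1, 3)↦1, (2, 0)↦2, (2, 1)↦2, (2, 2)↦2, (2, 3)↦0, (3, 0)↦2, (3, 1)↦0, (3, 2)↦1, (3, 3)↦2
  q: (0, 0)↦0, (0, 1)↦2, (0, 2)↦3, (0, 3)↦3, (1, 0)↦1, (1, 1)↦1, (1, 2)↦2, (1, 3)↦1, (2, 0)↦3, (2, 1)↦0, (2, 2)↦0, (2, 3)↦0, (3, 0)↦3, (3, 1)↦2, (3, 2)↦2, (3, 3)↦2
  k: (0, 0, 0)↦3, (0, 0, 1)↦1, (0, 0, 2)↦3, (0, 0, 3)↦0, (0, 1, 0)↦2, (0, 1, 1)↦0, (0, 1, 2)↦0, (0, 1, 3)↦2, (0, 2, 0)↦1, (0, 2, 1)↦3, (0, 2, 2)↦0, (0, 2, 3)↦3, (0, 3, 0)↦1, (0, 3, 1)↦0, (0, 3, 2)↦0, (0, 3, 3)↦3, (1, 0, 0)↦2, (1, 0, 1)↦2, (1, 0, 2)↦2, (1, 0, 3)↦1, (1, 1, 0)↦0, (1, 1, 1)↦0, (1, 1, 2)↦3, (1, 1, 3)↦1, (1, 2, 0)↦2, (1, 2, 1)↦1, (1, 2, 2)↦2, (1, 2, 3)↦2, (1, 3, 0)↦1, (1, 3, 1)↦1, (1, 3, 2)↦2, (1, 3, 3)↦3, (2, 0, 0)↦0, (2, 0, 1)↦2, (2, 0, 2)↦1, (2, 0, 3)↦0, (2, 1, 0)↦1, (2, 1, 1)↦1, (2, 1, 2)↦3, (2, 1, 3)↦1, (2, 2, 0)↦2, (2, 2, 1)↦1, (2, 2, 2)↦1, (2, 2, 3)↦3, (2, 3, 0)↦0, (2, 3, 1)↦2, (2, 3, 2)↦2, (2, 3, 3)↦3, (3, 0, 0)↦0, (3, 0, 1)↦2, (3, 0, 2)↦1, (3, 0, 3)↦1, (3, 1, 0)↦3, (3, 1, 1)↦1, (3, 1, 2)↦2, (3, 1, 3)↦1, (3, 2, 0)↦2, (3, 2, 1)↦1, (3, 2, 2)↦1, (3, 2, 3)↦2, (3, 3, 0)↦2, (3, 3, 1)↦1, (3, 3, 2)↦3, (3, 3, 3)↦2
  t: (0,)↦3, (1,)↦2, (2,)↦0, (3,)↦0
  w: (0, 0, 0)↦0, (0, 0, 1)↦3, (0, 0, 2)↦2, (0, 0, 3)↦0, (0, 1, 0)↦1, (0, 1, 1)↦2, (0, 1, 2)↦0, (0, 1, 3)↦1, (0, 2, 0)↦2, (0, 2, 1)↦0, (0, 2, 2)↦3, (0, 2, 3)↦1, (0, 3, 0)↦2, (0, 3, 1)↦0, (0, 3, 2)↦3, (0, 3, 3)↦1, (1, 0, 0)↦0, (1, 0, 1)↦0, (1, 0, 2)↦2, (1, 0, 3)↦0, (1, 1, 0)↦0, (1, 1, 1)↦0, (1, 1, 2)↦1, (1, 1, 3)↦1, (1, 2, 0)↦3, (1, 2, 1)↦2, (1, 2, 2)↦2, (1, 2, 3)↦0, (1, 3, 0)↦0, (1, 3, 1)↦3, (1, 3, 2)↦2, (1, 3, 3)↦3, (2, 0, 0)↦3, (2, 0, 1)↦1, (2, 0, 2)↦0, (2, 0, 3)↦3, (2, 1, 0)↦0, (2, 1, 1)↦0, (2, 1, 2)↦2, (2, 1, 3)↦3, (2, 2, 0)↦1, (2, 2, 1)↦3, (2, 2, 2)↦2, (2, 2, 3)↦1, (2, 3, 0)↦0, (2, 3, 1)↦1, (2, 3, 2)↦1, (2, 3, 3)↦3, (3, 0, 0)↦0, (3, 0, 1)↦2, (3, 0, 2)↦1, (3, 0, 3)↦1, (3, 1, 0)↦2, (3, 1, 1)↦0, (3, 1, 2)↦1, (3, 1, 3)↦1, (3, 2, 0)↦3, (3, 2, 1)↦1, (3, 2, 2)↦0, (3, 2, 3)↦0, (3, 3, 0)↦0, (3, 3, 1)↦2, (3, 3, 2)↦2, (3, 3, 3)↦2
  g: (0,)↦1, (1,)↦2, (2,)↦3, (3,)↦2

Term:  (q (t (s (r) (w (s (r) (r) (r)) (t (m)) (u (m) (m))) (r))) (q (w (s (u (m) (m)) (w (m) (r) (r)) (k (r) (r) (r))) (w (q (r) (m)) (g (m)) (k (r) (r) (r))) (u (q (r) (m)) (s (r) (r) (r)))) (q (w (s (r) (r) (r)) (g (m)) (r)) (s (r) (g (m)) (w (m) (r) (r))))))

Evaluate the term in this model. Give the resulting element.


value = 3

  r = 2
  r = 2
  r = 2
  r = 2
  (s (r) (r) (r)) = s(2, 2, 2) = 3
  m = 1
  (t (m)) = t(1,) = 2
  m = 1
  m = 1
  (u (m) (m)) = u(1, 1) = 0
  (w (s (r) (r) (r)) (t (m)) (u (m) (m))) = w(3, 2, 0) = 3
  r = 2
  (s (r) (w (s (r) (r) (r)) (t (m)) (u (m) (m))) (r)) = s(2, 3, 2) = 3
  (t (s (r) (w (s (r) (r) (r)) (t (m)) (u (m) (m))) (r))) = t(3,) = 0
  m = 1
  m = 1
  (u (m) (m)) = u(1, 1) = 0
  m = 1
  r = 2
  r = 2
  (w (m) (r) (r)) = w(1, 2, 2) = 2
  r = 2
  r = 2
  r = 2
  (k (r) (r) (r)) = k(2, 2, 2) = 1
  (s (u (m) (m)) (w (m) (r) (r)) (k (r) (r) (r))) = s(0, 2, 1) = 2
  r = 2
  m = 1
  (q (r) (m)) = q(2, 1) = 0
  m = 1
  (g (m)) = g(1,) = 2
  r = 2
  r = 2
  r = 2
  (k (r) (r) (r)) = k(2, 2, 2) = 1
  (w (q (r) (m)) (g (m)) (k (r) (r) (r))) = w(0, 2, 1) = 0
  r = 2
  m = 1
  (q (r) (m)) = q(2, 1) = 0
  r = 2
  r = 2
  r = 2
  (s (r) (r) (r)) = s(2, 2, 2) = 3
  (u (q (r) (m)) (s (r) (r) (r))) = u(0, 3) = 0
  (w (s (u (m) (m)) (w (m) (r) (r)) (k (r) (r) (r))) (w (q (r) (m)) (g (m)) (k (r) (r) (r))) (u (q (r) (m)) (s (r) (r) (r)))) = w(2, 0, 0) = 3
  r = 2
  r = 2
  r = 2
  (s (r) (r) (r)) = s(2, 2, 2) = 3
  m = 1
  (g (m)) = g(1,) = 2
  r = 2
  (w (s (r) (r) (r)) (g (m)) (r)) = w(3, 2, 2) = 0
  r = 2
  m = 1
  (g (m)) = g(1,) = 2
  m = 1
  r = 2
  r = 2
  (w (m) (r) (r)) = w(1, 2, 2) = 2
  (s (r) (g (m)) (w (m) (r) (r))) = s(2, 2, 2) = 3
  (q (w (s (r) (r) (r)) (g (m)) (r)) (s (r) (g (m)) (w (m) (r) (r)))) = q(0, 3) = 3
  (q (w (s (u (m) (m)) (w (m) (r) (r)) (k (r) (r) (r))) (w (q (r) (m)) (g (m)) (k (r) (r) (r))) (u (q (r) (m)) (s (r) (r) (r)))) (q (w (s (r) (r) (r)) (g (m)) (r)) (s (r) (g (m)) (w (m) (r) (r))))) = q(3, 3) = 2
  (q (t (s (r) (w (s (r) (r) (r)) (t (m)) (u (m) (m))) (r))) (q (w (s (u (m) (m)) (w (m) (r) (r)) (k (r) (r) (r))) (w (q (r) (m)) (g (m)) (k (r) (r) (r))) (u (q (r) (m)) (s (r) (r) (r)))) (q (w (s (r) (r) (r)) (g (m)) (r)) (s (r) (g (m)) (w (m) (r) (r)))))) = q(0, 2) = 3


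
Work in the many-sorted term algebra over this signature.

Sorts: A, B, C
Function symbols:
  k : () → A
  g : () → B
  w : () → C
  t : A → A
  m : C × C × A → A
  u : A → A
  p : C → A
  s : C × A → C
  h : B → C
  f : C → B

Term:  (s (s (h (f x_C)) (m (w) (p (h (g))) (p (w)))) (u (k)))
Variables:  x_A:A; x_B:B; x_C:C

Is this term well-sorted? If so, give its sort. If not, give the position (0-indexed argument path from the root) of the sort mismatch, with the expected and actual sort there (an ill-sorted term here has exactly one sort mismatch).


        x_C : C
      (f x_C) : B
    (h (f x_C)) : C
      (w) : C
          (g) : B
        (h (g)) : C
      (p (h (g))) : A
        (w) : C
      (p (w)) : A
    (m (w) (p (h (g))) (p (w))) : ✗ arg 1 at [0, 1, 1] has sort A, expected C
    (k) : A
  (u (k)) : A

ill-sorted at position [0, 1, 1]: expected C, got A


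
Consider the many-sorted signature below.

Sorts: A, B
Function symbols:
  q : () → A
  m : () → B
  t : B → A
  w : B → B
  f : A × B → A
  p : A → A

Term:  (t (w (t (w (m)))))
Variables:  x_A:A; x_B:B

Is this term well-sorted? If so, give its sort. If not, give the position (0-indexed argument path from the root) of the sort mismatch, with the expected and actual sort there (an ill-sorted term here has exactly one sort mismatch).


ill-sorted at position [0, 0]: expected B, got A

        (m) : B
      (w (m)) : B
    (t (w (m))) : A
  (w (t (w (m)))) : ✗ arg 0 at [0, 0] has sort A, expected B


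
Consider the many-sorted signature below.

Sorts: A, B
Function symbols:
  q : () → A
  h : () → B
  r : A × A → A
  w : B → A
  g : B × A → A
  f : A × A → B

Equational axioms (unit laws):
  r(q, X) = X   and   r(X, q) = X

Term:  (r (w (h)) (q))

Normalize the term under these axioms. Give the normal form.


normal form = (w (h))

1. (r (w (h)) (q))  →  (w (h))


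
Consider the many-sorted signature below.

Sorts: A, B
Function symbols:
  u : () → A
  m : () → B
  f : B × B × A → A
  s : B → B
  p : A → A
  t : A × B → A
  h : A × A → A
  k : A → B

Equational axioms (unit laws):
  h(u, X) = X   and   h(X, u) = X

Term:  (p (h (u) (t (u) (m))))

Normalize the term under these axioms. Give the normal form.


1. (p (h (u) (t (u) (m))))  →  (p (t (u) (m)))

normal form = (p (t (u) (m)))


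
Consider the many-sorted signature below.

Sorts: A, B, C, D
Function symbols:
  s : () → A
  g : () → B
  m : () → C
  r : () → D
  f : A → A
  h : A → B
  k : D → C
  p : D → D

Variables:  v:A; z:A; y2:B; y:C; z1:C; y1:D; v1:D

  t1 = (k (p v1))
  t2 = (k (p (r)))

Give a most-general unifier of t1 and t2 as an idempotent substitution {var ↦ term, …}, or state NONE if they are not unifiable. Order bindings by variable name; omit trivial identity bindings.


{v1 ↦ (r)}


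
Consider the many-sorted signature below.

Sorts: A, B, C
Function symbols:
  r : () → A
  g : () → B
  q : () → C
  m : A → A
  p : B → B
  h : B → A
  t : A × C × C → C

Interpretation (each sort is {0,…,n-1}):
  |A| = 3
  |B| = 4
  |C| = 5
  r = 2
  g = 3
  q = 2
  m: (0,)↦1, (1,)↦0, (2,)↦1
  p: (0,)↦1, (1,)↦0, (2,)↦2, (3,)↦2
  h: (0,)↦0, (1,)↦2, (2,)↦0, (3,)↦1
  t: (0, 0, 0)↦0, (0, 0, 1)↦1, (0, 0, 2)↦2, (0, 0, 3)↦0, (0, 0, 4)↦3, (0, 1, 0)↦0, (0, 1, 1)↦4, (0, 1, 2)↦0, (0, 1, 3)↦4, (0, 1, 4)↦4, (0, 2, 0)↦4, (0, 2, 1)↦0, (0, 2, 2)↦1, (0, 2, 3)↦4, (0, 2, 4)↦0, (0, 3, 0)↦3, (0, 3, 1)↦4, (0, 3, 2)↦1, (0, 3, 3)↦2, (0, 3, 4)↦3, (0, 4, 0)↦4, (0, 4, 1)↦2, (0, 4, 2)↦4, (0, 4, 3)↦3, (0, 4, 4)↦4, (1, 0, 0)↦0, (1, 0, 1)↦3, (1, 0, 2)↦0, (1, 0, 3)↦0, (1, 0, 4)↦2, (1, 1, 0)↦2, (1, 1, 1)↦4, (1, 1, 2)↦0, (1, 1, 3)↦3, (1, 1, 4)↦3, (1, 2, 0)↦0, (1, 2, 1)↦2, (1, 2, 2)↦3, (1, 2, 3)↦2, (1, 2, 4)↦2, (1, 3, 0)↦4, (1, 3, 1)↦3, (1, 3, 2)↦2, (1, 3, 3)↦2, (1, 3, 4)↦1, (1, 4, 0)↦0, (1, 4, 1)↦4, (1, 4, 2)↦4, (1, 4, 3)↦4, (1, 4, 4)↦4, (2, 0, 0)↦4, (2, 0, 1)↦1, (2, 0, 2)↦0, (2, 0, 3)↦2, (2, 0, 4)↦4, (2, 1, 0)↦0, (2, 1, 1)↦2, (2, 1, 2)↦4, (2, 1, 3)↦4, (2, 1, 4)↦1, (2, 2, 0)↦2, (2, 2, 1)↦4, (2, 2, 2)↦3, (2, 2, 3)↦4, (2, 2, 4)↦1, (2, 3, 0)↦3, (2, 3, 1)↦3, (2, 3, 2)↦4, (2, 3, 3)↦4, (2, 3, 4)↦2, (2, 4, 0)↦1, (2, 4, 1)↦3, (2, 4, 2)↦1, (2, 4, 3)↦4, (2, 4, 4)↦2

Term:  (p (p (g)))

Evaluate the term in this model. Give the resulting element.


value = 2

  g = 3
  (p (g)) = p(3,) = 2
  (p (p (g))) = p(2,) = 2


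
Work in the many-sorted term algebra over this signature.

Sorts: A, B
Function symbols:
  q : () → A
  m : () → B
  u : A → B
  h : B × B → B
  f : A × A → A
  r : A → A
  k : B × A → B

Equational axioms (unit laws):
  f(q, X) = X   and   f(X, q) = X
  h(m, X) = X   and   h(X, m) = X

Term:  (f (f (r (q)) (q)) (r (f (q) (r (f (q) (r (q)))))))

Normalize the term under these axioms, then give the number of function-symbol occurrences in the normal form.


size = 7

1. (f (f (r (q)) (q)) (r (f (q) (r (f (q) (r (q)))))))  →  (f (r (q)) (r (f (q) (r (f (q) (r (q)))))))
2. (f (r (q)) (r (f (q) (r (f (q) (r (q)))))))  →  (f (r (q)) (r (r (f (q) (r (q))))))
3. (f (r (q)) (r (r (f (q) (r (q))))))  →  (f (r (q)) (r (r (r (q)))))
normal form: (f (r (q)) (r (r (r (q)))))


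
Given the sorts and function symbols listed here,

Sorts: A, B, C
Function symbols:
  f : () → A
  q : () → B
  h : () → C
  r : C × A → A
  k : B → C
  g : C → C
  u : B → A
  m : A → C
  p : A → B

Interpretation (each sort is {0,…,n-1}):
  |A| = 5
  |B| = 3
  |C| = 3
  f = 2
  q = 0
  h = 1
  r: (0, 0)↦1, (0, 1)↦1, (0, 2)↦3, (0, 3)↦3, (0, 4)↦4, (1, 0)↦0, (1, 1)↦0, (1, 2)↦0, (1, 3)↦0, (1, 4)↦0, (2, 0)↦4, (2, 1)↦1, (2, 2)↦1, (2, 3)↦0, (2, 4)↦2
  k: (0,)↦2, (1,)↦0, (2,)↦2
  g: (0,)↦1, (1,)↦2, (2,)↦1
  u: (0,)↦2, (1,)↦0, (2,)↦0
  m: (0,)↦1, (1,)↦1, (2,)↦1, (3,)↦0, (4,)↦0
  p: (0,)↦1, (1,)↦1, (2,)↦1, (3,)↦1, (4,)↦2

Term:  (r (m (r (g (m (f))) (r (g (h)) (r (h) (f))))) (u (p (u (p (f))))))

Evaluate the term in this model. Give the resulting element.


  f = 2
  (m (f)) = m(2,) = 1
  (g (m (f))) = g(1,) = 2
  h = 1
  (g (h)) = g(1,) = 2
  h = 1
  f = 2
  (r (h) (f)) = r(1, 2) = 0
  (r (g (h)) (r (h) (f))) = r(2, 0) = 4
  (r (g (m (f))) (r (g (h)) (r (h) (f)))) = r(2, 4) = 2
  (m (r (g (m (f))) (r (g (h)) (r (h) (f))))) = m(2,) = 1
  f = 2
  (p (f)) = p(2,) = 1
  (u (p (f))) = u(1,) = 0
  (p (u (p (f)))) = p(0,) = 1
  (u (p (u (p (f))))) = u(1,) = 0
  (r (m (r (g (m (f))) (r (g (h)) (r (h) (f))))) (u (p (u (p (f)))))) = r(1, 0) = 0

value = 0
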